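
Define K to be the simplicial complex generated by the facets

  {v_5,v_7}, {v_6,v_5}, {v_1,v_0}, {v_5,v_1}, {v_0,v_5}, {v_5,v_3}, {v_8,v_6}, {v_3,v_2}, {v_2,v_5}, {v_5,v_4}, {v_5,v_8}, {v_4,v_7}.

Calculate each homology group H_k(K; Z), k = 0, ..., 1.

Order the vertices as v_0 < v_1 < v_2 < v_3 < v_4 < v_5 < v_6 < v_7 < v_8. Listing each simplex with vertices in this order, K has dimension 1 with simplices:

  0-simplices (9): [v_0], [v_1], [v_2], [v_3], [v_4], [v_5], [v_6], [v_7], [v_8]
  1-simplices (12): [v_0,v_1], [v_0,v_5], [v_1,v_5], [v_2,v_3], [v_2,v_5], [v_3,v_5], [v_4,v_5], [v_4,v_7], [v_5,v_6], [v_5,v_7], [v_5,v_8], [v_6,v_8]

so the chain groups are C_0 ≅ Z^9, C_1 ≅ Z^12.

∂_1: C_1 → C_0 maps an edge to its endpoints' difference, ∂[p,q] = q − p.
The resulting 9×12 matrix has rank 8, and its Smith normal form has invariant factors (1,1,1,1,1,1,1,1).

Computing H_k = (kernel of ∂_k) / (image of ∂_{k+1}):

  H_0: rank C_0 − rank ∂_1 = 9 − 8 = 1, and the invariant factors of ∂_1 are all 1, so H_0 = Z.
  H_1: rank ker ∂_1 − rank ∂_2 = (12 − 8) − 0 = 4, and there is no ∂_2, so H_1 = Z^4.

As a check, the Euler characteristic is 9 − 12 = -3, which agrees with 1 − 4 = -3.
(K is a triangulation of a wedge of 4 circles.)

H_0 ≅ Z,  H_1 ≅ Z^4.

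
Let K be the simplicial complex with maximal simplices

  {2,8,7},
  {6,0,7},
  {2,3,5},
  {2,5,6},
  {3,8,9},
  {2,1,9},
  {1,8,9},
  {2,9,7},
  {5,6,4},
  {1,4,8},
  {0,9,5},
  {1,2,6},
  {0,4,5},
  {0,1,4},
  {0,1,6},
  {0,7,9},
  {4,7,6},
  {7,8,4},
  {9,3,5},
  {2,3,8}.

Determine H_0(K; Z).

H_0 ≅ Z.

Take the total order 0 < 1 < 2 < 3 < 4 < 5 < 6 < 7 < 8 < 9 on the vertex set. Then K (dimension 2) consists of the simplices:

  0-simplices (10): [0], [1], [2], [3], [4], [5], [6], [7], [8], [9]
  1-simplices (30): (30 of them)
  2-simplices (20): (20 of them)

giving chain groups C_0 ≅ Z^10, C_1 ≅ Z^30, C_2 ≅ Z^20.

Boundary ∂_1: C_1 → C_0 is given by ∂[p,q] = [q] − [p].
The 10×30 boundary matrix has rank 9 and Smith normal form diag(1,1,1,1,1,1,1,1,1).

∂_2: C_2 → C_1 maps a triangle to the signed sum of its edges. For instance
  ∂[4,7,8] = [7,8] − [4,8] + [4,7],
  ∂[4,5,6] = [5,6] − [4,6] + [4,5].
The 30×20 boundary matrix has rank 20 and Smith normal form diag(1,1,1,1,1,1,1,1,1,1,1,1,1,1,1,1,1,1,1,2).

Now H_k = ker ∂_k / im ∂_{k+1}, so:

  H_0: rank C_0 − rank ∂_1 = 10 − 9 = 1, and the invariant factors of ∂_1 are all 1, so H_0 ≅ Z.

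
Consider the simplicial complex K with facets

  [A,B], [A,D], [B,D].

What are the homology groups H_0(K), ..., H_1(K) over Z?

Order the vertices as A < B < D. Listing each simplex with vertices in this order, K has dimension 1 with simplices:

  0-simplices (3): A, B, D
  1-simplices (3): AB, AD, BD

so the chain groups are C_0 ≅ Z^3, C_1 ≅ Z^3.

The boundary map ∂_1: C_1 → C_0 maps an edge to its endpoints' difference, ∂[p,q] = q − p. For instance
  ∂BD = D − B.
This gives a 3×3 integer matrix of rank 2; reducing to Smith normal form yields diagonal entries (1,1).

From H_k ≅ ker(∂_k) / im(∂_{k+1}) we obtain:

  H_0: rank C_0 − rank ∂_1 = 3 − 2 = 1, and the invariant factors of ∂_1 are all 1, so H_0 ≅ Z.
  H_1: rank ker ∂_1 − rank ∂_2 = (3 − 2) − 0 = 1, and there is no ∂_2, so H_1 ≅ Z.

H_0 ≅ Z,  H_1 ≅ Z.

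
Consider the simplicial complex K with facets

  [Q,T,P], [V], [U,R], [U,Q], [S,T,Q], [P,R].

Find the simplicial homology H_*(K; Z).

We work with the vertex ordering P < Q < R < S < T < U < V. The simplices of K, each written with vertices in increasing order, are:

  0-simplices (7): P, Q, R, S, T, U, V
  1-simplices (8): PQ, PR, PT, QS, QT, QU, RU, ST
  2-simplices (2): PQT, QST

Hence C_0 ≅ Z^7, C_1 ≅ Z^8, C_2 ≅ Z^2.

Boundary ∂_1: C_1 → C_0 sends each edge [p,q] (with p < q) to q − p.
The 7×8 boundary matrix has rank 5 and Smith normal form diag(1,1,1,1,1).

Boundary ∂_2: C_2 → C_1 sends each 2-simplex [p,q,r] to [q,r] − [p,r] + [p,q]. For instance
  ∂PQT = QT − PT + PQ,
  ∂QST = ST − QT + QS.
This gives a 8×2 integer matrix of rank 2; reducing to Smith normal form yields diagonal entries (1,1).

Computing H_k = (kernel of ∂_k) / (image of ∂_{k+1}):

  H_0: rank C_0 − rank ∂_1 = 7 − 5 = 2, and the invariant factors of ∂_1 are all 1, so H_0 ≅ Z^2.
  H_1: rank ker ∂_1 − rank ∂_2 = (8 − 5) − 2 = 1, and the invariant factors of ∂_2 are all 1, so H_1 ≅ Z.
  H_2: rank ker ∂_2 − rank ∂_3 = (2 − 2) − 0 = 0, and there is no ∂_3, so H_2 ≅ 0.

As a check, the Euler characteristic is 7 − 8 + 2 = 1, which agrees with 2 − 1 + 0 = 1.

H_0 = Z^2,  H_1 = Z,  H_2 = 0.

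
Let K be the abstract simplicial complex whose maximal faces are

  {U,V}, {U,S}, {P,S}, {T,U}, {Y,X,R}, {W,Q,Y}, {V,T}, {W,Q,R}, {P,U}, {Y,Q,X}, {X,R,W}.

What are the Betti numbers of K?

Order the vertices as P < Q < R < S < T < U < V < W < X < Y. Listing each simplex with vertices in this order, K has dimension 2 with simplices:

  0-simplices (10): P, Q, R, S, T, U, V, W, X, Y
  1-simplices (16): PS, PU, QR, QW, QX, QY, RW, RX, RY, SU, TU, TV, UV, WX, WY, XY
  2-simplices (5): QRW, QWY, QXY, RWX, RXY

giving chain groups C_0 ≅ Z^10, C_1 ≅ Z^16, C_2 ≅ Z^5.

∂_1: C_1 → C_0 maps an edge to its endpoints' difference, ∂[p,q] = q − p.
As a 10×16 matrix over Z this has rank 8, with invariant factors (1,1,1,1,1,1,1,1).

The boundary map ∂_2: C_2 → C_1 maps a triangle to the signed sum of its edges. For instance
  ∂RXY = XY − RY + RX,
  ∂RWX = WX − RX + RW.
The resulting 16×5 matrix has rank 5, and its Smith normal form has invariant factors (1,1,1,1,1).

Now H_k = ker ∂_k / im ∂_{k+1}, so:

  H_0: rank C_0 − rank ∂_1 = 10 − 8 = 2, and the invariant factors of ∂_1 are all 1, so H_0 ≅ Z^2.
  H_1: rank ker ∂_1 − rank ∂_2 = (16 − 8) − 5 = 3, and the invariant factors of ∂_2 are all 1, so H_1 ≅ Z^3.
  H_2: rank ker ∂_2 − rank ∂_3 = (5 − 5) − 0 = 0, and there is no ∂_3, so H_2 ≅ 0.

Hence the Betti numbers are b_0 = 2, b_1 = 3, b_2 = 0.

b_0 = 2, b_1 = 3, b_2 = 0.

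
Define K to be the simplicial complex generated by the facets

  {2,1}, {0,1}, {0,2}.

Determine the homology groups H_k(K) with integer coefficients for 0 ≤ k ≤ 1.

Order the vertices as 0 < 1 < 2. Listing each simplex with vertices in this order, K has dimension 1 with simplices:

  0-simplices (3): [0], [1], [2]
  1-simplices (3): [0,1], [0,2], [1,2]

giving chain groups C_0 ≅ Z^3, C_1 ≅ Z^3.

Boundary ∂_1: C_1 → C_0 maps an edge to its endpoints' difference, ∂[p,q] = q − p. For instance
  ∂[1,2] = [2] − [1].
As a 3×3 matrix over Z this has rank 2, with invariant factors (1,1).

Reading off H_k = ker ∂_k / im ∂_{k+1}:

  H_0: rank C_0 − rank ∂_1 = 3 − 2 = 1, and the invariant factors of ∂_1 are all 1, so H_0 = Z.
  H_1: rank ker ∂_1 − rank ∂_2 = (3 − 2) − 0 = 1, and there is no ∂_2, so H_1 = Z.

H_0 ≅ Z,  H_1 ≅ Z.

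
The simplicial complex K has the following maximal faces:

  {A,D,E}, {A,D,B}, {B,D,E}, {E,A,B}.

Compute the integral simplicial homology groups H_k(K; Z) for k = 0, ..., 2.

Order the vertices as A < B < D < E. Listing each simplex with vertices in this order, K has dimension 2 with simplices:

  0-simplices (4): A, B, D, E
  1-simplices (6): AB, AD, AE, BD, BE, DE
  2-simplices (4): ABD, ABE, ADE, BDE

giving chain groups C_0 ≅ Z^4, C_1 ≅ Z^6, C_2 ≅ Z^4.

The boundary map ∂_1: C_1 → C_0 maps an edge to its endpoints' difference, ∂[p,q] = q − p. For instance
  ∂BD = D − B.
As a 4×6 matrix over Z this has rank 3, with invariant factors (1,1,1).

∂_2: C_2 → C_1 sends each 2-simplex [p,q,r] to [q,r] − [p,r] + [p,q]. For instance
  ∂ADE = DE − AE + AD,
  ∂ABD = BD − AD + AB.
The 6×4 boundary matrix has rank 3 and Smith normal form diag(1,1,1).

Reading off H_k = ker ∂_k / im ∂_{k+1}:

  H_0: rank C_0 − rank ∂_1 = 4 − 3 = 1, and the invariant factors of ∂_1 are all 1, so H_0 ≅ Z.
  H_1: rank ker ∂_1 − rank ∂_2 = (6 − 3) − 3 = 0, and the invariant factors of ∂_2 are all 1, so H_1 ≅ 0.
  H_2: rank ker ∂_2 − rank ∂_3 = (4 − 3) − 0 = 1, and there is no ∂_3, so H_2 ≅ Z.

H_0 ≅ Z,  H_1 = 0,  H_2 ≅ Z.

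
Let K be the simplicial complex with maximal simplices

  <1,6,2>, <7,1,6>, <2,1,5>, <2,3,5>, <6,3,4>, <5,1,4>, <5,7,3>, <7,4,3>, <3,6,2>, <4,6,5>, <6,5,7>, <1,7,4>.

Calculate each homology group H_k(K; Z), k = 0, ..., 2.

K has 7 vertices, 18 edges, 12 triangles.
rank ∂_0 = 0, rank ∂_1 = 6 ⇒ b_0 = 7 − 0 − 6 = 1; all invariant factors of ∂_1 are 1 so no torsion. So H_0 = Z.
rank ∂_1 = 6, rank ∂_2 = 12 ⇒ b_1 = 18 − 6 − 12 = 0; ∂_2 has invariant factor(s) [2] giving torsion. So H_1 = Z/2.
rank ∂_2 = 12, rank ∂_3 = 0 ⇒ b_2 = 12 − 12 − 0 = 0. So H_2 = 0.

H_0 = Z,  H_1 = Z/2,  H_2 = 0.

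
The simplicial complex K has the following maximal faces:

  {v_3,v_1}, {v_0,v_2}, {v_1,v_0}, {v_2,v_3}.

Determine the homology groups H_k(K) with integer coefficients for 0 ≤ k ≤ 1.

H_0 = Z,  H_1 = Z.

Order the vertices as v_0 < v_1 < v_2 < v_3. Listing each simplex with vertices in this order, K has dimension 1 with simplices:

  0-simplices (4): [v_0], [v_1], [v_2], [v_3]
  1-simplices (4): [v_0,v_1], [v_0,v_2], [v_1,v_3], [v_2,v_3]

Hence C_0 ≅ Z^4, C_1 ≅ Z^4.

Boundary ∂_1: C_1 → C_0 sends each edge [p,q] (with p < q) to q − p.
This gives a 4×4 integer matrix of rank 3; reducing to Smith normal form yields diagonal entries (1,1,1).

Reading off H_k = ker ∂_k / im ∂_{k+1}:

  H_0: rank C_0 − rank ∂_1 = 4 − 3 = 1, and the invariant factors of ∂_1 are all 1, so H_0 = Z.
  H_1: rank ker ∂_1 − rank ∂_2 = (4 − 3) − 0 = 1, and there is no ∂_2, so H_1 = Z.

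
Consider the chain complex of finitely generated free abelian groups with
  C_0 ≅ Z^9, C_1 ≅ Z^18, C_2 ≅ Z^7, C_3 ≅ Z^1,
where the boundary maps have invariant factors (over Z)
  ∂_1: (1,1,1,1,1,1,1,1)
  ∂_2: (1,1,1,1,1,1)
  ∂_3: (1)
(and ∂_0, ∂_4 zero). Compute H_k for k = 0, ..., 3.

H_0: b_0 = 9 − 0 − 8 = 1; torsion from ∂_1 factors > 1: none. So H_0 = Z.
H_1: b_1 = 18 − 8 − 6 = 4; torsion from ∂_2 factors > 1: none. So H_1 = Z^4.
H_2: b_2 = 7 − 6 − 1 = 0; torsion from ∂_3 factors > 1: none. So H_2 = 0.
H_3: b_3 = 1 − 1 − 0 = 0; torsion from ∂_4 factors > 1: none. So H_3 = 0.

H_0 = Z,  H_1 = Z^4,  H_2 = 0,  H_3 = 0.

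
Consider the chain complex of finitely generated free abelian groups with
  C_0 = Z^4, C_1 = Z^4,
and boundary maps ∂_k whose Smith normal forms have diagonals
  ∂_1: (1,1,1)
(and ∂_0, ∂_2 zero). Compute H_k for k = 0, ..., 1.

H_0: b_0 = 4 − 0 − 3 = 1; torsion from ∂_1 factors > 1: none. So H_0 ≅ Z.
H_1: b_1 = 4 − 3 − 0 = 1; torsion from ∂_2 factors > 1: none. So H_1 ≅ Z.

H_0 ≅ Z,  H_1 ≅ Z.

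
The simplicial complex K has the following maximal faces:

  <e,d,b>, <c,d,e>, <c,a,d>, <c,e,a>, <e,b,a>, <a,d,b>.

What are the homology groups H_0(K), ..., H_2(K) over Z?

Take the total order a < b < c < d < e on the vertex set. Then K (dimension 2) consists of the simplices:

  0-simplices (5): a, b, c, d, e
  1-simplices (9): ab, ac, ad, ae, bd, be, cd, ce, de
  2-simplices (6): abd, abe, acd, ace, bde, cde

so the chain groups are C_0 ≅ Z^5, C_1 ≅ Z^9, C_2 ≅ Z^6.

The boundary map ∂_1: C_1 → C_0 is given by ∂[p,q] = [q] − [p]. For instance
  ∂de = e − d.
The resulting 5×9 matrix has rank 4, and its Smith normal form has invariant factors (1,1,1,1).

Boundary ∂_2: C_2 → C_1 maps a triangle to the signed sum of its edges. For instance
  ∂cde = de − ce + cd,
  ∂bde = de − be + bd.
As a 9×6 matrix over Z this has rank 5, with invariant factors (1,1,1,1,1).

Now H_k = ker ∂_k / im ∂_{k+1}, so:

  H_0: rank C_0 − rank ∂_1 = 5 − 4 = 1, and the invariant factors of ∂_1 are all 1, so H_0 = Z.
  H_1: rank ker ∂_1 − rank ∂_2 = (9 − 4) − 5 = 0, and the invariant factors of ∂_2 are all 1, so H_1 = 0.
  H_2: rank ker ∂_2 − rank ∂_3 = (6 − 5) − 0 = 1, and there is no ∂_3, so H_2 = Z.

As a check, the Euler characteristic is 5 − 9 + 6 = 2, which agrees with 1 − 0 + 1 = 2.
(K is a triangulation of the 2-sphere S^2.)

H_0 = Z,  H_1 = 0,  H_2 = Z.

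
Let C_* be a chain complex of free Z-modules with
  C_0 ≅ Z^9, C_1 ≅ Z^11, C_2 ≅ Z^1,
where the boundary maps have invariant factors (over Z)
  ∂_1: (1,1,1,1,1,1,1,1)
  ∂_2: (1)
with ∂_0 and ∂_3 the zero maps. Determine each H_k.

H_0: b_0 = 9 − 0 − 8 = 1; torsion from ∂_1 factors > 1: none. So H_0 = Z.
H_1: b_1 = 11 − 8 − 1 = 2; torsion from ∂_2 factors > 1: none. So H_1 = Z^2.
H_2: b_2 = 1 − 1 − 0 = 0; torsion from ∂_3 factors > 1: none. So H_2 = 0.

H_0 = Z,  H_1 = Z^2,  H_2 = 0.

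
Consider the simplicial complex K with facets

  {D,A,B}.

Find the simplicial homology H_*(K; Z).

K has 3 vertices, 3 edges, 1 triangle.
rank ∂_0 = 0, rank ∂_1 = 2 ⇒ b_0 = 3 − 0 − 2 = 1; all invariant factors of ∂_1 are 1 so no torsion. So H_0 ≅ Z.
rank ∂_1 = 2, rank ∂_2 = 1 ⇒ b_1 = 3 − 2 − 1 = 0; all invariant factors of ∂_2 are 1 so no torsion. So H_1 ≅ 0.
rank ∂_2 = 1, rank ∂_3 = 0 ⇒ b_2 = 1 − 1 − 0 = 0. So H_2 ≅ 0.

H_0 = Z,  H_1 = 0,  H_2 = 0.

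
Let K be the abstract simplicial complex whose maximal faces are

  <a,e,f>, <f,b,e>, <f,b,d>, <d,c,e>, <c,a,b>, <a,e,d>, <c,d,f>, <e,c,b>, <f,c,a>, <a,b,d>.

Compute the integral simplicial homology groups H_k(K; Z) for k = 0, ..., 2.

Order the vertices as a < b < c < d < e < f. Listing each simplex with vertices in this order, K has dimension 2 with simplices:

  0-simplices (6): a, b, c, d, e, f
  1-simplices (15): ab, ac, ad, ae, af, bc, bd, be, bf, cd, ce, cf, de, df, ef
  2-simplices (10): abc, abd, acf, ade, aef, bce, bdf, bef, cde, cdf

Hence C_0 ≅ Z^6, C_1 ≅ Z^15, C_2 ≅ Z^10.

Boundary ∂_1: C_1 → C_0 sends each edge [p,q] (with p < q) to q − p. For instance
  ∂bf = f − b.
The 6×15 boundary matrix has rank 5 and Smith normal form diag(1,1,1,1,1).

Boundary ∂_2: C_2 → C_1 sends each 2-simplex [p,q,r] to [q,r] − [p,r] + [p,q]. For instance
  ∂ade = de − ae + ad,
  ∂abd = bd − ad + ab.
As a 15×10 matrix over Z this has rank 10, with invariant factors (1,1,1,1,1,1,1,1,1,2).

From H_k ≅ ker(∂_k) / im(∂_{k+1}) we obtain:

  H_0: rank C_0 − rank ∂_1 = 6 − 5 = 1, and the invariant factors of ∂_1 are all 1, so H_0 ≅ Z.
  H_1: rank ker ∂_1 − rank ∂_2 = (15 − 5) − 10 = 0, and ∂_2 has invariant factor 2 > 1, so H_1 ≅ Z/2.
  H_2: rank ker ∂_2 − rank ∂_3 = (10 − 10) − 0 = 0, and there is no ∂_3, so H_2 ≅ 0.

As a check, the Euler characteristic is 6 − 15 + 10 = 1, which agrees with 1 − 0 + 0 = 1.

H_0 = Z,  H_1 = Z/2,  H_2 = 0.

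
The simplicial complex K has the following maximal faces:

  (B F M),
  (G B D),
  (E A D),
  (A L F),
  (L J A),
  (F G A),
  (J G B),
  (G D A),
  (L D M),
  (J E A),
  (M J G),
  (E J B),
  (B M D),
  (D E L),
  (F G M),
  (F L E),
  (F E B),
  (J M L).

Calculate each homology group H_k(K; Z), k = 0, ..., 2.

H_0 = Z,  H_1 = Z ⊕ Z/2Z,  H_2 = 0.

Fix the vertex order A < B < D < E < F < G < J < L < M and write every simplex with vertices in increasing order. Then dim K = 2 and the simplices of K are:

  0-simplices (9): A, B, D, E, F, G, J, L, M
  1-simplices (27): AD, AE, AF, AG, AJ, AL, BD, BE, BF, BG, BJ, BM, DE, DG, DL, DM, EF, EJ, EL, FG, FL, FM, GJ, GM, JL, JM, LM
  2-simplices (18): ADE, ADG, AEJ, AFG, AFL, AJL, BDG, BDM, BEF, BEJ, BFM, BGJ, DEL, DLM, EFL, FGM, GJM, JLM

giving chain groups C_0 ≅ Z^9, C_1 ≅ Z^27, C_2 ≅ Z^18.

The boundary map ∂_1: C_1 → C_0 sends each edge [p,q] (with p < q) to q − p. For instance
  ∂AG = G − A.
The resulting 9×27 matrix has rank 8, and its Smith normal form has invariant factors (1,1,1,1,1,1,1,1).

Boundary ∂_2: C_2 → C_1 sends each 2-simplex [p,q,r] to [q,r] − [p,r] + [p,q]. For instance
  ∂DLM = LM − DM + DL,
  ∂BEF = EF − BF + BE.
As a 27×18 matrix over Z this has rank 18, with invariant factors (1,1,1,1,1,1,1,1,1,1,1,1,1,1,1,1,1,2).

From H_k ≅ ker(∂_k) / im(∂_{k+1}) we obtain:

  H_0: rank C_0 − rank ∂_1 = 9 − 8 = 1, and the invariant factors of ∂_1 are all 1, so H_0 = Z.
  H_1: rank ker ∂_1 − rank ∂_2 = (27 − 8) − 18 = 1, and ∂_2 has invariant factor 2 > 1, so H_1 = Z ⊕ Z/2Z.
  H_2: rank ker ∂_2 − rank ∂_3 = (18 − 18) − 0 = 0, and there is no ∂_3, so H_2 = 0.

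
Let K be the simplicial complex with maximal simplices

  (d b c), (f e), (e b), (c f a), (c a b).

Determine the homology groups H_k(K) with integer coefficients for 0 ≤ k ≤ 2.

H_0 ≅ Z,  H_1 ≅ Z,  H_2 = 0.

We work with the vertex ordering a < b < c < d < e < f. The simplices of K, each written with vertices in increasing order, are:

  0-simplices (6): a, b, c, d, e, f
  1-simplices (9): ab, ac, af, bc, bd, be, cd, cf, ef
  2-simplices (3): abc, acf, bcd

giving chain groups C_0 ≅ Z^6, C_1 ≅ Z^9, C_2 ≅ Z^3.

The boundary map ∂_1: C_1 → C_0 maps an edge to its endpoints' difference, ∂[p,q] = q − p. For instance
  ∂ac = c − a.
As a 6×9 matrix over Z this has rank 5, with invariant factors (1,1,1,1,1).

The boundary map ∂_2: C_2 → C_1 sends each 2-simplex [p,q,r] to [q,r] − [p,r] + [p,q]. For instance
  ∂bcd = cd − bd + bc,
  ∂abc = bc − ac + ab.
This gives a 9×3 integer matrix of rank 3; reducing to Smith normal form yields diagonal entries (1,1,1).

Now H_k = ker ∂_k / im ∂_{k+1}, so:

  H_0: rank C_0 − rank ∂_1 = 6 − 5 = 1, and the invariant factors of ∂_1 are all 1, so H_0 ≅ Z.
  H_1: rank ker ∂_1 − rank ∂_2 = (9 − 5) − 3 = 1, and the invariant factors of ∂_2 are all 1, so H_1 ≅ Z.
  H_2: rank ker ∂_2 − rank ∂_3 = (3 − 3) − 0 = 0, and there is no ∂_3, so H_2 ≅ 0.

As a check, the Euler characteristic is 6 − 9 + 3 = 0, which agrees with 1 − 1 + 0 = 0.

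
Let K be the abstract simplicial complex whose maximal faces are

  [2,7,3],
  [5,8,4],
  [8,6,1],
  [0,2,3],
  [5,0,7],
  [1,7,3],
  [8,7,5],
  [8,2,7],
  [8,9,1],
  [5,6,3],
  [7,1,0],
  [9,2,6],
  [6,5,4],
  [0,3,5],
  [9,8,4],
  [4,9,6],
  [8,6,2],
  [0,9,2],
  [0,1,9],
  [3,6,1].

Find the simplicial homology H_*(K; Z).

H_0 = Z,  H_1 = Z ⊕ Z_2,  H_2 = 0.

Fix the vertex order 0 < 1 < 2 < 3 < 4 < 5 < 6 < 7 < 8 < 9 and write every simplex with vertices in increasing order. Then dim K = 2 and the simplices of K are:

  0-simplices (10): [0], [1], [2], [3], [4], [5], [6], [7], [8], [9]
  1-simplices (30): (30 of them)
  2-simplices (20): (20 of them)

so the chain groups are C_0 ≅ Z^10, C_1 ≅ Z^30, C_2 ≅ Z^20.

The boundary map ∂_1: C_1 → C_0 sends each edge [p,q] (with p < q) to q − p. For instance
  ∂[2,7] = [7] − [2].
The resulting 10×30 matrix has rank 9, and its Smith normal form has invariant factors (1,1,1,1,1,1,1,1,1).

The boundary map ∂_2: C_2 → C_1 maps a triangle to the signed sum of its edges. For instance
  ∂[2,6,9] = [6,9] − [2,9] + [2,6],
  ∂[4,8,9] = [8,9] − [4,9] + [4,8].
As a 30×20 matrix over Z this has rank 20, with invariant factors (1,1,1,1,1,1,1,1,1,1,1,1,1,1,1,1,1,1,1,2).

Now H_k = ker ∂_k / im ∂_{k+1}, so:

  H_0: rank C_0 − rank ∂_1 = 10 − 9 = 1, and the invariant factors of ∂_1 are all 1, so H_0 = Z.
  H_1: rank ker ∂_1 − rank ∂_2 = (30 − 9) − 20 = 1, and ∂_2 has invariant factor 2 > 1, so H_1 = Z ⊕ Z_2.
  H_2: rank ker ∂_2 − rank ∂_3 = (20 − 20) − 0 = 0, and there is no ∂_3, so H_2 = 0.

As a check, the Euler characteristic is 10 − 30 + 20 = 0, which agrees with 1 − 1 + 0 = 0.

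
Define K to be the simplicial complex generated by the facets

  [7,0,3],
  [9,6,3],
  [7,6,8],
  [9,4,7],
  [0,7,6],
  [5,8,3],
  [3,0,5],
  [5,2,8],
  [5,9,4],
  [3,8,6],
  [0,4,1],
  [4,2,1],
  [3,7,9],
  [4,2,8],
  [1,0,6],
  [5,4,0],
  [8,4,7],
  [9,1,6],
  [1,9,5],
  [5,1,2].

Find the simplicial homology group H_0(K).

Take the total order 0 < 1 < 2 < 3 < 4 < 5 < 6 < 7 < 8 < 9 on the vertex set. Then K (dimension 2) consists of the simplices:

  0-simplices (10): [0], [1], [2], [3], [4], [5], [6], [7], [8], [9]
  1-simplices (30): (30 of them)
  2-simplices (20): (20 of them)

Hence C_0 ≅ Z^10, C_1 ≅ Z^30, C_2 ≅ Z^20.

Boundary ∂_1: C_1 → C_0 is given by ∂[p,q] = [q] − [p]. For instance
  ∂[1,5] = [5] − [1].
This gives a 10×30 integer matrix of rank 9; reducing to Smith normal form yields diagonal entries (1,1,1,1,1,1,1,1,1).

Boundary ∂_2: C_2 → C_1 acts by ∂[p,q,r] = [q,r] − [p,r] + [p,q]. For instance
  ∂[3,5,8] = [5,8] − [3,8] + [3,5],
  ∂[4,7,8] = [7,8] − [4,8] + [4,7].
This gives a 30×20 integer matrix of rank 20; reducing to Smith normal form yields diagonal entries (1,1,1,1,1,1,1,1,1,1,1,1,1,1,1,1,1,1,1,2).

Reading off H_k = ker ∂_k / im ∂_{k+1}:

  H_0: rank C_0 − rank ∂_1 = 10 − 9 = 1, and the invariant factors of ∂_1 are all 1, so H_0 = Z.

(K is a triangulation of the Klein bottle.)

H_0 ≅ Z.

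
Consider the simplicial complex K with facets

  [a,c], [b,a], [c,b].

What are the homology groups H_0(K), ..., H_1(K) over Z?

Order the vertices as a < b < c. Listing each simplex with vertices in this order, K has dimension 1 with simplices:

  0-simplices (3): a, b, c
  1-simplices (3): ab, ac, bc

giving chain groups C_0 ≅ Z^3, C_1 ≅ Z^3.

∂_1: C_1 → C_0 is given by ∂[p,q] = [q] − [p]. For instance
  ∂ac = c − a.
This gives a 3×3 integer matrix of rank 2; reducing to Smith normal form yields diagonal entries (1,1).

Reading off H_k = ker ∂_k / im ∂_{k+1}:

  H_0: rank C_0 − rank ∂_1 = 3 − 2 = 1, and the invariant factors of ∂_1 are all 1, so H_0 = Z.
  H_1: rank ker ∂_1 − rank ∂_2 = (3 − 2) − 0 = 1, and there is no ∂_2, so H_1 = Z.

As a check, the Euler characteristic is 3 − 3 = 0, which agrees with 1 − 1 = 0.

H_0 = Z,  H_1 = Z.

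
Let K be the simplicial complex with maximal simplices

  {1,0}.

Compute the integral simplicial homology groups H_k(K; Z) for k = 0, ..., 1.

We work with the vertex ordering 0 < 1. The simplices of K, each written with vertices in increasing order, are:

  0-simplices (2): [0], [1]
  1-simplices (1): [0,1]

Hence C_0 ≅ Z^2, C_1 ≅ Z^1.

The boundary map ∂_1: C_1 → C_0 maps an edge to its endpoints' difference, ∂[p,q] = q − p. For instance
  ∂[0,1] = [1] − [0].
The resulting 2×1 matrix has rank 1, and its Smith normal form has invariant factors (1).

Computing H_k = (kernel of ∂_k) / (image of ∂_{k+1}):

  H_0: rank C_0 − rank ∂_1 = 2 − 1 = 1, and the invariant factors of ∂_1 are all 1, so H_0 ≅ Z.
  H_1: rank ker ∂_1 − rank ∂_2 = (1 − 1) − 0 = 0, and there is no ∂_2, so H_1 ≅ 0.

(K is a triangulation of the 1-simplex.)

H_0 = Z,  H_1 = 0.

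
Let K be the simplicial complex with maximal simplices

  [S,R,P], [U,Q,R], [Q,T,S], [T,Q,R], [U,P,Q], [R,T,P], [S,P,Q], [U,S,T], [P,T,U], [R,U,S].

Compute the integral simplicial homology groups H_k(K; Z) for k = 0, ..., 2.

H_0 ≅ Z,  H_1 ≅ Z_2,  H_2 = 0.

Take the total order P < Q < R < S < T < U on the vertex set. Then K (dimension 2) consists of the simplices:

  0-simplices (6): P, Q, R, S, T, U
  1-simplices (15): PQ, PR, PS, PT, PU, QR, QS, QT, QU, RS, RT, RU, ST, SU, TU
  2-simplices (10): PQS, PQU, PRS, PRT, PTU, QRT, QRU, QST, RSU, STU

so the chain groups are C_0 ≅ Z^6, C_1 ≅ Z^15, C_2 ≅ Z^10.

∂_1: C_1 → C_0 is given by ∂[p,q] = [q] − [p].
The resulting 6×15 matrix has rank 5, and its Smith normal form has invariant factors (1,1,1,1,1).

∂_2: C_2 → C_1 maps a triangle to the signed sum of its edges. For instance
  ∂PQS = QS − PS + PQ,
  ∂PTU = TU − PU + PT.
As a 15×10 matrix over Z this has rank 10, with invariant factors (1,1,1,1,1,1,1,1,1,2).

Reading off H_k = ker ∂_k / im ∂_{k+1}:

  H_0: rank C_0 − rank ∂_1 = 6 − 5 = 1, and the invariant factors of ∂_1 are all 1, so H_0 ≅ Z.
  H_1: rank ker ∂_1 − rank ∂_2 = (15 − 5) − 10 = 0, and ∂_2 has invariant factor 2 > 1, so H_1 ≅ Z_2.
  H_2: rank ker ∂_2 − rank ∂_3 = (10 − 10) − 0 = 0, and there is no ∂_3, so H_2 ≅ 0.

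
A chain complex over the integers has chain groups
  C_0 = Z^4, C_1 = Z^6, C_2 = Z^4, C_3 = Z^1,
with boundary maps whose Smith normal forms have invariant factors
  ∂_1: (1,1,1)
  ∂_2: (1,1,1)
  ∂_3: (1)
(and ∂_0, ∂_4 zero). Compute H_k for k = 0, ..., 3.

H_0: b_0 = 4 − 0 − 3 = 1; torsion from ∂_1 factors > 1: none. So H_0 = Z.
H_1: b_1 = 6 − 3 − 3 = 0; torsion from ∂_2 factors > 1: none. So H_1 = 0.
H_2: b_2 = 4 − 3 − 1 = 0; torsion from ∂_3 factors > 1: none. So H_2 = 0.
H_3: b_3 = 1 − 1 − 0 = 0; torsion from ∂_4 factors > 1: none. So H_3 = 0.

H_0 = Z,  H_1 = 0,  H_2 = 0,  H_3 = 0.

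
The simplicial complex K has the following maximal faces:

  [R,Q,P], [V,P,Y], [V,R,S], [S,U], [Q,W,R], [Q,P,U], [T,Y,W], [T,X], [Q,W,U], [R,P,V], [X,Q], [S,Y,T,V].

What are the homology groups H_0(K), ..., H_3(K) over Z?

We work with the vertex ordering P < Q < R < S < T < U < V < W < X < Y. The simplices of K, each written with vertices in increasing order, are:

  0-simplices (10): P, Q, R, S, T, U, V, W, X, Y
  1-simplices (23): PQ, PR, PU, PV, PY, QR, QU, QW, QX, RS, RV, RW, ST, SU, SV, SY, TV, TW, TX, TY, UW, VY, WY
  2-simplices (12): PQR, PQU, PRV, PVY, QRW, QUW, RSV, STV, STY, SVY, TVY, TWY
  3-simplices (1): STVY

Hence C_0 ≅ Z^10, C_1 ≅ Z^23, C_2 ≅ Z^12, C_3 ≅ Z^1.

∂_1: C_1 → C_0 sends each edge [p,q] (with p < q) to q − p.
The 10×23 boundary matrix has rank 9 and Smith normal form diag(1,1,1,1,1,1,1,1,1).

∂_2: C_2 → C_1 sends each 2-simplex [p,q,r] to [q,r] − [p,r] + [p,q]. For instance
  ∂QUW = UW − QW + QU,
  ∂RSV = SV − RV + RS.
The resulting 23×12 matrix has rank 11, and its Smith normal form has invariant factors (1,1,1,1,1,1,1,1,1,1,1).

Boundary ∂_3: C_3 → C_2 sends each 3-simplex σ to the alternating sum Σ_i (−1)^i (σ with its i-th vertex removed). For instance
  ∂STVY = TVY − SVY + STY − STV.
The resulting 12×1 matrix has rank 1, and its Smith normal form has invariant factors (1).

From H_k ≅ ker(∂_k) / im(∂_{k+1}) we obtain:

  H_0: rank C_0 − rank ∂_1 = 10 − 9 = 1, and the invariant factors of ∂_1 are all 1, so H_0 = Z.
  H_1: rank ker ∂_1 − rank ∂_2 = (23 − 9) − 11 = 3, and the invariant factors of ∂_2 are all 1, so H_1 = Z^3.
  H_2: rank ker ∂_2 − rank ∂_3 = (12 − 11) − 1 = 0, and the invariant factors of ∂_3 are all 1, so H_2 = 0.
  H_3: rank ker ∂_3 − rank ∂_4 = (1 − 1) − 0 = 0, and there is no ∂_4, so H_3 = 0.

H_0 = Z,  H_1 = Z^3,  H_2 = 0,  H_3 = 0.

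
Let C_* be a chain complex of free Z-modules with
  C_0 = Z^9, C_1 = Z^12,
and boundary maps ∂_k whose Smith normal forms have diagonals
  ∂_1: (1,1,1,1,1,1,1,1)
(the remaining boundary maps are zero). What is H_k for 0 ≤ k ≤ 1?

H_0 = Z,  H_1 = Z^4.

H_0: b_0 = 9 − 0 − 8 = 1; torsion from ∂_1 factors > 1: none. So H_0 = Z.
H_1: b_1 = 12 − 8 − 0 = 4; torsion from ∂_2 factors > 1: none. So H_1 = Z^4.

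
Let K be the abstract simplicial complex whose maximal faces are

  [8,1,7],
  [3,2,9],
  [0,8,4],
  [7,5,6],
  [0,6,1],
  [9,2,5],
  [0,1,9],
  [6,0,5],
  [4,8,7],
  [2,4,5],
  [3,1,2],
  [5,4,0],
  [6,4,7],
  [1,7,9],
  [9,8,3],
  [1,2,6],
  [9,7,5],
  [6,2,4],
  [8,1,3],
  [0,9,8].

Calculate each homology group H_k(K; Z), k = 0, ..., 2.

H_0 ≅ Z,  H_1 ≅ Z ⊕ Z/2Z,  H_2 = 0.

We work with the vertex ordering 0 < 1 < 2 < 3 < 4 < 5 < 6 < 7 < 8 < 9. The simplices of K, each written with vertices in increasing order, are:

  0-simplices (10): [0], [1], [2], [3], [4], [5], [6], [7], [8], [9]
  1-simplices (30): (30 of them)
  2-simplices (20): (20 of them)

giving chain groups C_0 ≅ Z^10, C_1 ≅ Z^30, C_2 ≅ Z^20.

∂_1: C_1 → C_0 is given by ∂[p,q] = [q] − [p]. For instance
  ∂[7,9] = [9] − [7].
The resulting 10×30 matrix has rank 9, and its Smith normal form has invariant factors (1,1,1,1,1,1,1,1,1).

The boundary map ∂_2: C_2 → C_1 maps a triangle to the signed sum of its edges. For instance
  ∂[0,4,8] = [4,8] − [0,8] + [0,4],
  ∂[1,2,6] = [2,6] − [1,6] + [1,2].
The resulting 30×20 matrix has rank 20, and its Smith normal form has invariant factors (1,1,1,1,1,1,1,1,1,1,1,1,1,1,1,1,1,1,1,2).

From H_k ≅ ker(∂_k) / im(∂_{k+1}) we obtain:

  H_0: rank C_0 − rank ∂_1 = 10 − 9 = 1, and the invariant factors of ∂_1 are all 1, so H_0 ≅ Z.
  H_1: rank ker ∂_1 − rank ∂_2 = (30 − 9) − 20 = 1, and ∂_2 has invariant factor 2 > 1, so H_1 ≅ Z ⊕ Z/2Z.
  H_2: rank ker ∂_2 − rank ∂_3 = (20 − 20) − 0 = 0, and there is no ∂_3, so H_2 ≅ 0.

As a check, the Euler characteristic is 10 − 30 + 20 = 0, which agrees with 1 − 1 + 0 = 0.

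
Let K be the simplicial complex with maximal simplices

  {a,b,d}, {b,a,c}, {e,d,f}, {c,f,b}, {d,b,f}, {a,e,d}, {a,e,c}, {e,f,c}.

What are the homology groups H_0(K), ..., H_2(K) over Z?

We work with the vertex ordering a < b < c < d < e < f. The simplices of K, each written with vertices in increasing order, are:

  0-simplices (6): a, b, c, d, e, f
  1-simplices (12): ab, ac, ad, ae, bc, bd, bf, ce, cf, de, df, ef
  2-simplices (8): abc, abd, ace, ade, bcf, bdf, cef, def

Hence C_0 ≅ Z^6, C_1 ≅ Z^12, C_2 ≅ Z^8.

The boundary map ∂_1: C_1 → C_0 is given by ∂[p,q] = [q] − [p]. For instance
  ∂ab = b − a.
The resulting 6×12 matrix has rank 5, and its Smith normal form has invariant factors (1,1,1,1,1).

Boundary ∂_2: C_2 → C_1 acts by ∂[p,q,r] = [q,r] − [p,r] + [p,q]. For instance
  ∂abd = bd − ad + ab,
  ∂cef = ef − cf + ce.
The 12×8 boundary matrix has rank 7 and Smith normal form diag(1,1,1,1,1,1,1).

From H_k ≅ ker(∂_k) / im(∂_{k+1}) we obtain:

  H_0: rank C_0 − rank ∂_1 = 6 − 5 = 1, and the invariant factors of ∂_1 are all 1, so H_0 ≅ Z.
  H_1: rank ker ∂_1 − rank ∂_2 = (12 − 5) − 7 = 0, and the invariant factors of ∂_2 are all 1, so H_1 ≅ 0.
  H_2: rank ker ∂_2 − rank ∂_3 = (8 − 7) − 0 = 1, and there is no ∂_3, so H_2 ≅ Z.

As a check, the Euler characteristic is 6 − 12 + 8 = 2, which agrees with 1 − 0 + 1 = 2.

H_0 = Z,  H_1 = 0,  H_2 = Z.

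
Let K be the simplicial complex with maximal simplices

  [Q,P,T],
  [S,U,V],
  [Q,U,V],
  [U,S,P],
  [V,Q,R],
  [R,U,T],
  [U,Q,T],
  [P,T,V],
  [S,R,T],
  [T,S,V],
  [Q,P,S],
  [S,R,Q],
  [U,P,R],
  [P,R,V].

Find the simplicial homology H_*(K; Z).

H_0 ≅ Z,  H_1 ≅ Z^2,  H_2 ≅ Z.

Fix the vertex order P < Q < R < S < T < U < V and write every simplex with vertices in increasing order. Then dim K = 2 and the simplices of K are:

  0-simplices (7): P, Q, R, S, T, U, V
  1-simplices (21): PQ, PR, PS, PT, PU, PV, QR, QS, QT, QU, QV, RS, RT, RU, RV, ST, SU, SV, TU, TV, UV
  2-simplices (14): PQS, PQT, PRU, PRV, PSU, PTV, QRS, QRV, QTU, QUV, RST, RTU, STV, SUV

Hence C_0 ≅ Z^7, C_1 ≅ Z^21, C_2 ≅ Z^14.

Boundary ∂_1: C_1 → C_0 maps an edge to its endpoints' difference, ∂[p,q] = q − p.
This gives a 7×21 integer matrix of rank 6; reducing to Smith normal form yields diagonal entries (1,1,1,1,1,1).

∂_2: C_2 → C_1 acts by ∂[p,q,r] = [q,r] − [p,r] + [p,q]. For instance
  ∂RTU = TU − RU + RT,
  ∂QRS = RS − QS + QR.
As a 21×14 matrix over Z this has rank 13, with invariant factors (1,1,1,1,1,1,1,1,1,1,1,1,1).

Computing H_k = (kernel of ∂_k) / (image of ∂_{k+1}):

  H_0: rank C_0 − rank ∂_1 = 7 − 6 = 1, and the invariant factors of ∂_1 are all 1, so H_0 = Z.
  H_1: rank ker ∂_1 − rank ∂_2 = (21 − 6) − 13 = 2, and the invariant factors of ∂_2 are all 1, so H_1 = Z^2.
  H_2: rank ker ∂_2 − rank ∂_3 = (14 − 13) − 0 = 1, and there is no ∂_3, so H_2 = Z.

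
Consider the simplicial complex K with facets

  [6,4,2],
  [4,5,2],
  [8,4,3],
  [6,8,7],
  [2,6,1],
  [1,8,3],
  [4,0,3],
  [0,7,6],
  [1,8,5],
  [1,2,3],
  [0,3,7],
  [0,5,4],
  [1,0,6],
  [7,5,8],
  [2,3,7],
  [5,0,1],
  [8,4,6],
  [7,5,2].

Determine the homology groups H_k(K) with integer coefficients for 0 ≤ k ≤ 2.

H_0 = Z,  H_1 = Z^2,  H_2 = Z.

Fix the vertex order 0 < 1 < 2 < 3 < 4 < 5 < 6 < 7 < 8 and write every simplex with vertices in increasing order. Then dim K = 2 and the simplices of K are:

  0-simplices (9): [0], [1], [2], [3], [4], [5], [6], [7], [8]
  1-simplices (27): (27 of them)
  2-simplices (18): [0,1,5], [0,1,6], [0,3,4], [0,3,7], [0,4,5], [0,6,7], [1,2,3], [1,2,6], [1,3,8], [1,5,8], [2,3,7], [2,4,5], [2,4,6], [2,5,7], [3,4,8], [4,6,8], [5,7,8], [6,7,8]

giving chain groups C_0 ≅ Z^9, C_1 ≅ Z^27, C_2 ≅ Z^18.

The boundary map ∂_1: C_1 → C_0 sends each edge [p,q] (with p < q) to q − p. For instance
  ∂[0,7] = [7] − [0].
The 9×27 boundary matrix has rank 8 and Smith normal form diag(1,1,1,1,1,1,1,1).

∂_2: C_2 → C_1 maps a triangle to the signed sum of its edges. For instance
  ∂[1,3,8] = [3,8] − [1,8] + [1,3],
  ∂[5,7,8] = [7,8] − [5,8] + [5,7].
The 27×18 boundary matrix has rank 17 and Smith normal form diag(1,1,1,1,1,1,1,1,1,1,1,1,1,1,1,1,1).

Now H_k = ker ∂_k / im ∂_{k+1}, so:

  H_0: rank C_0 − rank ∂_1 = 9 − 8 = 1, and the invariant factors of ∂_1 are all 1, so H_0 = Z.
  H_1: rank ker ∂_1 − rank ∂_2 = (27 − 8) − 17 = 2, and the invariant factors of ∂_2 are all 1, so H_1 = Z^2.
  H_2: rank ker ∂_2 − rank ∂_3 = (18 − 17) − 0 = 1, and there is no ∂_3, so H_2 = Z.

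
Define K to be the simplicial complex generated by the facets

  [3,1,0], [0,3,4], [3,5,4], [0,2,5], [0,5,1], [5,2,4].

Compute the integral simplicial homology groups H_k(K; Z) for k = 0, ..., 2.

Take the total order 0 < 1 < 2 < 3 < 4 < 5 on the vertex set. Then K (dimension 2) consists of the simplices:

  0-simplices (6): [0], [1], [2], [3], [4], [5]
  1-simplices (12): [0,1], [0,2], [0,3], [0,4], [0,5], [1,3], [1,5], [2,4], [2,5], [3,4], [3,5], [4,5]
  2-simplices (6): [0,1,3], [0,1,5], [0,2,5], [0,3,4], [2,4,5], [3,4,5]

Hence C_0 ≅ Z^6, C_1 ≅ Z^12, C_2 ≅ Z^6.

The boundary map ∂_1: C_1 → C_0 sends each edge [p,q] (with p < q) to q − p. For instance
  ∂[0,2] = [2] − [0].
The 6×12 boundary matrix has rank 5 and Smith normal form diag(1,1,1,1,1).

∂_2: C_2 → C_1 maps a triangle to the signed sum of its edges. For instance
  ∂[0,1,5] = [1,5] − [0,5] + [0,1],
  ∂[2,4,5] = [4,5] − [2,5] + [2,4].
This gives a 12×6 integer matrix of rank 6; reducing to Smith normal form yields diagonal entries (1,1,1,1,1,1).

From H_k ≅ ker(∂_k) / im(∂_{k+1}) we obtain:

  H_0: rank C_0 − rank ∂_1 = 6 − 5 = 1, and the invariant factors of ∂_1 are all 1, so H_0 ≅ Z.
  H_1: rank ker ∂_1 − rank ∂_2 = (12 − 5) − 6 = 1, and the invariant factors of ∂_2 are all 1, so H_1 ≅ Z.
  H_2: rank ker ∂_2 − rank ∂_3 = (6 − 6) − 0 = 0, and there is no ∂_3, so H_2 ≅ 0.

H_0 = Z,  H_1 = Z,  H_2 = 0.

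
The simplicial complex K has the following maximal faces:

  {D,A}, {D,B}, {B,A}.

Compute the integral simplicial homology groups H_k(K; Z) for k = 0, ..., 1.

K has 3 vertices, 3 edges.
rank ∂_0 = 0, rank ∂_1 = 2 ⇒ b_0 = 3 − 0 − 2 = 1; all invariant factors of ∂_1 are 1 so no torsion. So H_0 ≅ Z.
rank ∂_1 = 2, rank ∂_2 = 0 ⇒ b_1 = 3 − 2 − 0 = 1. So H_1 ≅ Z.

H_0 ≅ Z,  H_1 ≅ Z.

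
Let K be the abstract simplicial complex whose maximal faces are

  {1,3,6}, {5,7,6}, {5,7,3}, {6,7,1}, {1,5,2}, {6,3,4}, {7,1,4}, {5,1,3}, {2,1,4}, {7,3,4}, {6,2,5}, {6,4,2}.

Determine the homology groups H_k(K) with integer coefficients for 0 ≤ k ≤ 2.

H_0 ≅ Z,  H_1 ≅ Z/2Z,  H_2 = 0.

K has 7 vertices, 18 edges, 12 triangles.
rank ∂_0 = 0, rank ∂_1 = 6 ⇒ b_0 = 7 − 0 − 6 = 1; all invariant factors of ∂_1 are 1 so no torsion. So H_0 ≅ Z.
rank ∂_1 = 6, rank ∂_2 = 12 ⇒ b_1 = 18 − 6 − 12 = 0; ∂_2 has invariant factor(s) [2] giving torsion. So H_1 ≅ Z/2Z.
rank ∂_2 = 12, rank ∂_3 = 0 ⇒ b_2 = 12 − 12 − 0 = 0. So H_2 ≅ 0.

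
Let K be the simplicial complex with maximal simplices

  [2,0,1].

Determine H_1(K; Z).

H_1 ≅ 0.

Order the vertices as 0 < 1 < 2. Listing each simplex with vertices in this order, K has dimension 2 with simplices:

  0-simplices (3): [0], [1], [2]
  1-simplices (3): [0,1], [0,2], [1,2]
  2-simplices (1): [0,1,2]

giving chain groups C_0 ≅ Z^3, C_1 ≅ Z^3, C_2 ≅ Z^1.

∂_1: C_1 → C_0 is given by ∂[p,q] = [q] − [p].
The resulting 3×3 matrix has rank 2, and its Smith normal form has invariant factors (1,1).

∂_2: C_2 → C_1 acts by ∂[p,q,r] = [q,r] − [p,r] + [p,q]. For instance
  ∂[0,1,2] = [1,2] − [0,2] + [0,1].
The 3×1 boundary matrix has rank 1 and Smith normal form diag(1).

Computing H_k = (kernel of ∂_k) / (image of ∂_{k+1}):

  H_1: rank ker ∂_1 − rank ∂_2 = (3 − 2) − 1 = 0, and the invariant factors of ∂_2 are all 1, so H_1 ≅ 0.

(K is a triangulation of the 2-simplex.)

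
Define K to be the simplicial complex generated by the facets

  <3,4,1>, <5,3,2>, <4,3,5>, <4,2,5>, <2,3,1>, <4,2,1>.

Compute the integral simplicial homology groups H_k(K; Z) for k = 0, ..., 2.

K has 5 vertices, 9 edges, 6 triangles.
rank ∂_0 = 0, rank ∂_1 = 4 ⇒ b_0 = 5 − 0 − 4 = 1; all invariant factors of ∂_1 are 1 so no torsion. So H_0 = Z.
rank ∂_1 = 4, rank ∂_2 = 5 ⇒ b_1 = 9 − 4 − 5 = 0; all invariant factors of ∂_2 are 1 so no torsion. So H_1 = 0.
rank ∂_2 = 5, rank ∂_3 = 0 ⇒ b_2 = 6 − 5 − 0 = 1. So H_2 = Z.

H_0 = Z,  H_1 = 0,  H_2 = Z.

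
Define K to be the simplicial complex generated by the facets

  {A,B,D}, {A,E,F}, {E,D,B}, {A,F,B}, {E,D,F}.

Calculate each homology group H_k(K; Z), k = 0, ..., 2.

H_0 ≅ Z,  H_1 ≅ Z,  H_2 = 0.

Take the total order A < B < D < E < F on the vertex set. Then K (dimension 2) consists of the simplices:

  0-simplices (5): A, B, D, E, F
  1-simplices (10): AB, AD, AE, AF, BD, BE, BF, DE, DF, EF
  2-simplices (5): ABD, ABF, AEF, BDE, DEF

so the chain groups are C_0 ≅ Z^5, C_1 ≅ Z^10, C_2 ≅ Z^5.

∂_1: C_1 → C_0 sends each edge [p,q] (with p < q) to q − p.
As a 5×10 matrix over Z this has rank 4, with invariant factors (1,1,1,1).

The boundary map ∂_2: C_2 → C_1 sends each 2-simplex [p,q,r] to [q,r] − [p,r] + [p,q]. For instance
  ∂ABD = BD − AD + AB,
  ∂AEF = EF − AF + AE.
This gives a 10×5 integer matrix of rank 5; reducing to Smith normal form yields diagonal entries (1,1,1,1,1).

Reading off H_k = ker ∂_k / im ∂_{k+1}:

  H_0: rank C_0 − rank ∂_1 = 5 − 4 = 1, and the invariant factors of ∂_1 are all 1, so H_0 = Z.
  H_1: rank ker ∂_1 − rank ∂_2 = (10 − 4) − 5 = 1, and the invariant factors of ∂_2 are all 1, so H_1 = Z.
  H_2: rank ker ∂_2 − rank ∂_3 = (5 − 5) − 0 = 0, and there is no ∂_3, so H_2 = 0.

As a check, the Euler characteristic is 5 − 10 + 5 = 0, which agrees with 1 − 1 + 0 = 0.
(K is a triangulation of the Möbius band.)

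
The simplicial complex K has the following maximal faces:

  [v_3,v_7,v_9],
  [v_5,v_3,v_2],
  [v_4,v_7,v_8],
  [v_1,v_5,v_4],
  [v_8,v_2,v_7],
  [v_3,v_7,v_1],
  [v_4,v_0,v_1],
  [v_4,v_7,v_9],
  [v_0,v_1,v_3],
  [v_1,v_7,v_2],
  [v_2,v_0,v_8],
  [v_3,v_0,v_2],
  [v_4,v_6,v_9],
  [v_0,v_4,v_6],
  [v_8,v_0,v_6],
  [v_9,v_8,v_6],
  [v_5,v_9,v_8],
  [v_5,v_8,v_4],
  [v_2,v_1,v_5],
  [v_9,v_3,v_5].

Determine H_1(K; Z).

Take the total order v_0 < v_1 < v_2 < v_3 < v_4 < v_5 < v_6 < v_7 < v_8 < v_9 on the vertex set. Then K (dimension 2) consists of the simplices:

  0-simplices (10): [v_0], [v_1], [v_2], [v_3], [v_4], [v_5], [v_6], [v_7], [v_8], [v_9]
  1-simplices (30): (30 of them)
  2-simplices (20): (20 of them)

Hence C_0 ≅ Z^10, C_1 ≅ Z^30, C_2 ≅ Z^20.

Boundary ∂_1: C_1 → C_0 sends each edge [p,q] (with p < q) to q − p.
The 10×30 boundary matrix has rank 9 and Smith normal form diag(1,1,1,1,1,1,1,1,1).

∂_2: C_2 → C_1 acts by ∂[p,q,r] = [q,r] − [p,r] + [p,q]. For instance
  ∂[v_0,v_1,v_4] = [v_1,v_4] − [v_0,v_4] + [v_0,v_1],
  ∂[v_0,v_6,v_8] = [v_6,v_8] − [v_0,v_8] + [v_0,v_6].
The 30×20 boundary matrix has rank 20 and Smith normal form diag(1,1,1,1,1,1,1,1,1,1,1,1,1,1,1,1,1,1,1,2).

From H_k ≅ ker(∂_k) / im(∂_{k+1}) we obtain:

  H_1: rank ker ∂_1 − rank ∂_2 = (30 − 9) − 20 = 1, and ∂_2 has invariant factor 2 > 1, so H_1 ≅ Z ⊕ Z/2.

H_1 ≅ Z ⊕ Z/2.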